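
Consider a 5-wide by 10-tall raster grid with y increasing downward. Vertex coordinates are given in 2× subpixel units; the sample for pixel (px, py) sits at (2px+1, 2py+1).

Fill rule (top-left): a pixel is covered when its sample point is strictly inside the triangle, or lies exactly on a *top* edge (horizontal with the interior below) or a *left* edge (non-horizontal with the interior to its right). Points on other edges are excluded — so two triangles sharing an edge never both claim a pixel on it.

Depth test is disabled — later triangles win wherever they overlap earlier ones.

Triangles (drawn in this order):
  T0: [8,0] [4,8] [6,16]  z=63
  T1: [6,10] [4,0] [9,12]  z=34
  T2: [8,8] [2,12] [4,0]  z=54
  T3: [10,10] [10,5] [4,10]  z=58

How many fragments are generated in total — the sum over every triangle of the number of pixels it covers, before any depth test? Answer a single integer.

T0:
  2·area = 48  (B↔C swapped to make it positive)
  edge (8, 0)→(6, 16): d=(-2,16) right/bottom  bias=-1
  edge (6, 16)→(4, 8): d=(-2,-8) top-left  bias=+0
  edge (4, 8)→(8, 0): d=(4,-8) top-left  bias=+0
    (3,1)@(7, 3): e=[10,34,4] → X
    (4,1)@(9, 3): e=[-22,50,20] → .
    (3,2)@(7, 5): e=[6,30,12] → X
    (4,2)@(9, 5): e=[-26,46,28] → .
    (2,3)@(5, 7): e=[34,10,4] → X
    (4,3)@(9, 7): e=[-30,42,36] → .
    (2,4)@(5, 9): e=[30,6,12] → X
    (3,4)@(7, 9): e=[-2,22,28] → .
    (2,5)@(5, 11): e=[26,2,20] → X
    (3,5)@(7, 11): e=[-6,18,36] → .
    (2,6)@(5, 13): e=[22,-2,28] → .
  covered (6 px):
    . . . . .
    . . . X .
    . . . X .
    . . X X .
    . . X . .
    . . X . .
    . . . . .
    . . . . .
    . . . . .
    . . . . .
T1:
  2·area = 26
  edge (6, 10)→(4, 0): d=(-2,-10) top-left  bias=+0
  edge (4, 0)→(9, 12): d=(5,12) right/bottom  bias=-1
  edge (9, 12)→(6, 10): d=(-3,-2) top-left  bias=+0
    (2,1)@(5, 3): e=[4,3,19] → X
    (3,1)@(7, 3): e=[24,-21,23] → .
    (2,2)@(5, 5): e=[0,13,13] → X  [on edge]
    (3,2)@(7, 5): e=[20,-11,17] → .
    (2,3)@(5, 7): e=[-4,23,7] → .
    (3,4)@(7, 9): e=[12,9,5] → X
    (4,4)@(9, 9): e=[32,-15,9] → .
    (3,5)@(7, 11): e=[8,19,-1] → .
    (3,7)@(7, 15): e=[0,39,-13] → .  [on edge]
  covered (3 px):
    . . . . .
    . . X . .
    . . X . .
    . . . . .
    . . . X .
    . . . . .
    . . . . .
    . . . . .
    . . . . .
    . . . . .
T2:
  2·area = 64
  edge (8, 8)→(2, 12): d=(-6,4) right/bottom  bias=-1
  edge (2, 12)→(4, 0): d=(2,-12) top-left  bias=+0
  edge (4, 0)→(8, 8): d=(4,8) right/bottom  bias=-1
    (2,1)@(5, 3): e=[42,18,4] → X
    (3,1)@(7, 3): e=[34,42,-12] → .
    (2,2)@(5, 5): e=[30,22,12] → X
    (3,2)@(7, 5): e=[22,46,-4] → .
    (1,3)@(3, 7): e=[26,2,36] → X
    (3,3)@(7, 7): e=[10,50,4] → X
    (4,3)@(9, 7): e=[2,74,-12] → .
    (1,4)@(3, 9): e=[14,6,44] → X
    (3,4)@(7, 9): e=[-2,54,12] → .
    (1,5)@(3, 11): e=[2,10,52] → X
    (2,5)@(5, 11): e=[-6,34,36] → .
    (1,6)@(3, 13): e=[-10,14,60] → .
  covered (8 px):
    . . . . .
    . . X . .
    . . X . .
    . X X X .
    . X X . .
    . X . . .
    . . . . .
    . . . . .
    . . . . .
    . . . . .
T3:
  2·area = 30  (B↔C swapped to make it positive)
  edge (10, 10)→(4, 10): d=(-6,0) right/bottom  bias=-1
  edge (4, 10)→(10, 5): d=(6,-5) top-left  bias=+0
  edge (10, 5)→(10, 10): d=(0,5) right/bottom  bias=-1
    (4,3)@(9, 7): e=[18,7,5] → X
    (3,4)@(7, 9): e=[6,9,15] → X
    (3,5)@(7, 11): e=[-6,21,15] → .
    (4,5)@(9, 11): e=[-6,31,5] → .
  covered (3 px):
    . . . . .
    . . . . .
    . . . . .
    . . . . X
    . . . X X
    . . . . .
    . . . . .
    . . . . .
    . . . . .
    . . . . .

Answer: 20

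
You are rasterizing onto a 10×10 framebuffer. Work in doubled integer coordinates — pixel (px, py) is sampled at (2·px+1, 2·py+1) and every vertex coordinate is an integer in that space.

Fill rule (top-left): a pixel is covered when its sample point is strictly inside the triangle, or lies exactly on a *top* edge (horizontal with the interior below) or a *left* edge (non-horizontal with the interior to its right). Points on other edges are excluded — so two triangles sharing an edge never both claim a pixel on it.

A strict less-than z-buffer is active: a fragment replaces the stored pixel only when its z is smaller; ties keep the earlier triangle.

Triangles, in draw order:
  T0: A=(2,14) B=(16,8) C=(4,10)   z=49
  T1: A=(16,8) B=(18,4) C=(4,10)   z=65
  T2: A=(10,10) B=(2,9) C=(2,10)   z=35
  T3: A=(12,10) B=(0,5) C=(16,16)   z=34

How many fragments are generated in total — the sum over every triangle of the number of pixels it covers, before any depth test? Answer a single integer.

T0:
  2·area = 44  (B↔C swapped to make it positive)
  edge (2, 14)→(4, 10): d=(2,-4) top-left  bias=+0
  edge (4, 10)→(16, 8): d=(12,-2) top-left  bias=+0
  edge (16, 8)→(2, 14): d=(-14,6) right/bottom  bias=-1
    (5,4)@(11, 9): e=[26,2,16] → #
    (6,4)@(13, 9): e=[34,6,4] → #
    (7,4)@(15, 9): e=[42,10,-8] → ·
    (2,5)@(5, 11): e=[6,14,24] → #
    (3,5)@(7, 11): e=[14,18,12] → #
    (4,5)@(9, 11): e=[22,22,0] → ·  [on edge]
    (5,5)@(11, 11): e=[30,26,-12] → ·
    (6,5)@(13, 11): e=[38,30,-24] → ·
    (1,6)@(3, 13): e=[2,34,8] → #
    (2,6)@(5, 13): e=[10,38,-4] → ·
    (3,6)@(7, 13): e=[18,42,-16] → ·
    (1,7)@(3, 15): e=[6,58,-20] → ·
  covered (5 px):
    · · · · · · · · · ·
    · · · · · · · · · ·
    · · · · · · · · · ·
    · · · · · · · · · ·
    · · · · · # # · · ·
    · · # # · · · · · ·
    · # · · · · · · · ·
    · · · · · · · · · ·
    · · · · · · · · · ·
    · · · · · · · · · ·
T1:
  2·area = 44  (B↔C swapped to make it positive)
  edge (16, 8)→(4, 10): d=(-12,2) right/bottom  bias=-1
  edge (4, 10)→(18, 4): d=(14,-6) top-left  bias=+0
  edge (18, 4)→(16, 8): d=(-2,4) right/bottom  bias=-1
    (8,2)@(17, 5): e=[34,8,2] → #
    (9,2)@(19, 5): e=[30,20,-6] → ·
    (5,3)@(11, 7): e=[22,0,22] → #  [on edge]
    (6,3)@(13, 7): e=[18,12,14] → #
    (7,3)@(15, 7): e=[14,24,6] → #
    (8,3)@(17, 7): e=[10,36,-2] → ·
    (3,4)@(7, 9): e=[6,4,34] → #
    (4,4)@(9, 9): e=[2,16,26] → #
    (5,4)@(11, 9): e=[-2,28,18] → ·
    (6,4)@(13, 9): e=[-6,40,10] → ·
    (7,4)@(15, 9): e=[-10,52,2] → ·
    (3,5)@(7, 11): e=[-18,32,30] → ·
  covered (6 px):
    · · · · · · · · · ·
    · · · · · · · · · ·
    · · · · · · · · # ·
    · · · · · # # # · ·
    · · · # # · · · · ·
    · · · · · · · · · ·
    · · · · · · · · · ·
    · · · · · · · · · ·
    · · · · · · · · · ·
    · · · · · · · · · ·
T2:
  2·area = 8  (B↔C swapped to make it positive)
  edge (10, 10)→(2, 10): d=(-8,0) right/bottom  bias=-1
  edge (2, 10)→(2, 9): d=(0,-1) top-left  bias=+0
  edge (2, 9)→(10, 10): d=(8,1) right/bottom  bias=-1
  covered (0 px):
    · · · · · · · · · ·
    · · · · · · · · · ·
    · · · · · · · · · ·
    · · · · · · · · · ·
    · · · · · · · · · ·
    · · · · · · · · · ·
    · · · · · · · · · ·
    · · · · · · · · · ·
    · · · · · · · · · ·
    · · · · · · · · · ·
T3:
  2·area = 52  (B↔C swapped to make it positive)
  edge (12, 10)→(16, 16): d=(4,6) right/bottom  bias=-1
  edge (16, 16)→(0, 5): d=(-16,-11) top-left  bias=+0
  edge (0, 5)→(12, 10): d=(12,5) right/bottom  bias=-1
    (1,3)@(3, 7): e=[42,1,9] → #
    (2,3)@(5, 7): e=[30,23,-1] → ·
    (1,4)@(3, 9): e=[50,-31,33] → ·
    (3,4)@(7, 9): e=[26,13,13] → #
    (4,4)@(9, 9): e=[14,35,3] → #
    (5,4)@(11, 9): e=[2,57,-7] → ·
    (3,5)@(7, 11): e=[34,-19,37] → ·
    (4,5)@(9, 11): e=[22,3,27] → #
    (5,5)@(11, 11): e=[10,25,17] → #
    (6,5)@(13, 11): e=[-2,47,7] → ·
    (4,6)@(9, 13): e=[30,-29,51] → ·
    (5,6)@(11, 13): e=[18,-7,41] → ·
  covered (7 px):
    · · · · · · · · · ·
    · · · · · · · · · ·
    · · · · · · · · · ·
    · # · · · · · · · ·
    · · · # # · · · · ·
    · · · · # # · · · ·
    · · · · · · # · · ·
    · · · · · · · # · ·
    · · · · · · · · · ·
    · · · · · · · · · ·

Answer: 18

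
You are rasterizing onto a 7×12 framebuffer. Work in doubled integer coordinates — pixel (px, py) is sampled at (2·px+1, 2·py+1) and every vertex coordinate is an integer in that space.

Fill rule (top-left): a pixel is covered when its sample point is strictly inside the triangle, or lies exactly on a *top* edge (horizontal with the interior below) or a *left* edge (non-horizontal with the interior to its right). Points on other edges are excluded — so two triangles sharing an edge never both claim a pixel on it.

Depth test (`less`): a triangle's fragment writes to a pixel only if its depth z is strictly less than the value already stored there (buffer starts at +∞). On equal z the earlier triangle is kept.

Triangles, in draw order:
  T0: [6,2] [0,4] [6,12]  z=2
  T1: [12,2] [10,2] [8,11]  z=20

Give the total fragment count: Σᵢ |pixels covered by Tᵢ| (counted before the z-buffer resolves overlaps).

T0:
  2·area = 60  (B↔C swapped to make it positive)
  edge (6, 2)→(6, 12): d=(0,10) right/bottom  bias=-1
  edge (6, 12)→(0, 4): d=(-6,-8) top-left  bias=+0
  edge (0, 4)→(6, 2): d=(6,-2) top-left  bias=+0
    (4,0)@(9, 1): e=[-30,90,0] → .  [on edge]
    (1,1)@(3, 3): e=[30,30,0] → X  [on edge]
    (2,1)@(5, 3): e=[10,46,4] → X
    (3,1)@(7, 3): e=[-10,62,8] → .
    (0,2)@(1, 5): e=[50,2,8] → X
    (3,2)@(7, 5): e=[-10,50,20] → .
    (0,3)@(1, 7): e=[50,-10,20] → .
    (1,3)@(3, 7): e=[30,6,24] → X
    (3,3)@(7, 7): e=[-10,38,32] → .
    (1,4)@(3, 9): e=[30,-6,36] → .
    (2,4)@(5, 9): e=[10,10,40] → X
    (3,4)@(7, 9): e=[-10,26,44] → .
  covered (8 px):
    . . . . . . .
    . X X . . . .
    X X X . . . .
    . X X . . . .
    . . X . . . .
    . . . . . . .
    . . . . . . .
    . . . . . . .
    . . . . . . .
    . . . . . . .
    . . . . . . .
    . . . . . . .
T1:
  2·area = 18  (B↔C swapped to make it positive)
  edge (12, 2)→(8, 11): d=(-4,9) right/bottom  bias=-1
  edge (8, 11)→(10, 2): d=(2,-9) top-left  bias=+0
  edge (10, 2)→(12, 2): d=(2,0) top-left  bias=+0
    (5,1)@(11, 3): e=[5,11,2] → X
    (6,1)@(13, 3): e=[-13,29,2] → .
    (5,2)@(11, 5): e=[-3,15,6] → .
    (4,3)@(9, 7): e=[7,1,10] → X
    (5,3)@(11, 7): e=[-11,19,10] → .
    (4,4)@(9, 9): e=[-1,5,14] → .
  covered (2 px):
    . . . . . . .
    . . . . . X .
    . . . . . . .
    . . . . X . .
    . . . . . . .
    . . . . . . .
    . . . . . . .
    . . . . . . .
    . . . . . . .
    . . . . . . .
    . . . . . . .
    . . . . . . .

Answer: 10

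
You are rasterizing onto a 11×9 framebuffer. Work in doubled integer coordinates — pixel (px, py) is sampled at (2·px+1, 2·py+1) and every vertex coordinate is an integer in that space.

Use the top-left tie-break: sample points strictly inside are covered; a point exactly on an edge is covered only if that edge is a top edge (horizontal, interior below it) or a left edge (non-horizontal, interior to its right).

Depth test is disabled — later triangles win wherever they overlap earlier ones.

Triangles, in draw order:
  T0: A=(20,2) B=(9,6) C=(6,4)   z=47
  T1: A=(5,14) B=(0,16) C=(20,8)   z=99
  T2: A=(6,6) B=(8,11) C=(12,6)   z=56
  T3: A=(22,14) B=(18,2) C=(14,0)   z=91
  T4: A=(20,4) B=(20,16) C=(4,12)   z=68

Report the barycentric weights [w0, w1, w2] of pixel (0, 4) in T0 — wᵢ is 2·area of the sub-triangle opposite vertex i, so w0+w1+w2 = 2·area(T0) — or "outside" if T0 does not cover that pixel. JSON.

T0:
  2·area = 34
  edge (20, 2)→(9, 6): d=(-11,4) right/bottom  bias=-1
  edge (9, 6)→(6, 4): d=(-3,-2) top-left  bias=+0
  edge (6, 4)→(20, 2): d=(14,-2) top-left  bias=+0
    (6,1)@(13, 3): e=[17,17,0] → #  [on edge]
    (7,1)@(15, 3): e=[9,21,4] → #
    (8,1)@(17, 3): e=[1,25,8] → #
    (9,1)@(19, 3): e=[-7,29,12] → ·
    (4,2)@(9, 5): e=[11,3,20] → #
    (5,2)@(11, 5): e=[3,7,24] → #
    (6,2)@(13, 5): e=[-5,11,28] → ·
    (7,2)@(15, 5): e=[-13,15,32] → ·
    (8,2)@(17, 5): e=[-21,19,36] → ·
    (4,3)@(9, 7): e=[-11,-3,48] → ·
    (5,3)@(11, 7): e=[-19,1,52] → ·
  covered (5 px):
    · · · · · · · · · · ·
    · · · · · · # # # · ·
    · · · · # # · · · · ·
    · · · · · · · · · · ·
    · · · · · · · · · · ·
    · · · · · · · · · · ·
    · · · · · · · · · · ·
    · · · · · · · · · · ·
    · · · · · · · · · · ·
T1:
  degenerate (2·area = 0) — covers nothing
T2:
  2·area = 30  (B↔C swapped to make it positive)
  edge (6, 6)→(12, 6): d=(6,0) top-left  bias=+0
  edge (12, 6)→(8, 11): d=(-4,5) right/bottom  bias=-1
  edge (8, 11)→(6, 6): d=(-2,-5) top-left  bias=+0
    (3,3)@(7, 7): e=[6,21,3] → #
    (4,3)@(9, 7): e=[6,11,13] → #
    (5,3)@(11, 7): e=[6,1,23] → #
    (6,3)@(13, 7): e=[6,-9,33] → ·
    (3,4)@(7, 9): e=[18,13,-1] → ·
    (4,4)@(9, 9): e=[18,3,9] → #
    (5,4)@(11, 9): e=[18,-7,19] → ·
    (4,5)@(9, 11): e=[30,-5,5] → ·
  covered (4 px):
    · · · · · · · · · · ·
    · · · · · · · · · · ·
    · · · · · · · · · · ·
    · · · # # # · · · · ·
    · · · · # · · · · · ·
    · · · · · · · · · · ·
    · · · · · · · · · · ·
    · · · · · · · · · · ·
    · · · · · · · · · · ·
T3:
  2·area = 40  (B↔C swapped to make it positive)
  edge (22, 14)→(14, 0): d=(-8,-14) top-left  bias=+0
  edge (14, 0)→(18, 2): d=(4,2) right/bottom  bias=-1
  edge (18, 2)→(22, 14): d=(4,12) right/bottom  bias=-1
    (7,0)@(15, 1): e=[6,2,32] → #
    (8,0)@(17, 1): e=[34,-2,8] → ·
    (7,1)@(15, 3): e=[-10,10,40] → ·
    (8,1)@(17, 3): e=[18,6,16] → #
    (9,1)@(19, 3): e=[46,2,-8] → ·
    (8,2)@(17, 5): e=[2,14,24] → #
    (9,2)@(19, 5): e=[30,10,0] → ·  [on edge]
    (8,3)@(17, 7): e=[-14,22,32] → ·
    (9,3)@(19, 7): e=[14,18,8] → #
    (10,3)@(21, 7): e=[42,14,-16] → ·
    (9,4)@(19, 9): e=[-2,26,16] → ·
    (10,5)@(21, 11): e=[10,30,0] → ·  [on edge]
  covered (4 px):
    · · · · · · · # · · ·
    · · · · · · · · # · ·
    · · · · · · · · # · ·
    · · · · · · · · · # ·
    · · · · · · · · · · ·
    · · · · · · · · · · ·
    · · · · · · · · · · ·
    · · · · · · · · · · ·
    · · · · · · · · · · ·
T4:
  2·area = 192
  edge (20, 4)→(20, 16): d=(0,12) right/bottom  bias=-1
  edge (20, 16)→(4, 12): d=(-16,-4) top-left  bias=+0
  edge (4, 12)→(20, 4): d=(16,-8) top-left  bias=+0
    (9,2)@(19, 5): e=[12,172,8] → #
    (10,2)@(21, 5): e=[-12,180,24] → ·
    (7,3)@(15, 7): e=[60,124,8] → #
    (8,3)@(17, 7): e=[36,132,24] → #
    (10,3)@(21, 7): e=[-12,148,56] → ·
    (5,4)@(11, 9): e=[108,76,8] → #
    (6,4)@(13, 9): e=[84,84,24] → #
    (10,4)@(21, 9): e=[-12,116,88] → ·
    (3,5)@(7, 11): e=[156,28,8] → #
    (4,5)@(9, 11): e=[132,36,24] → #
    (10,5)@(21, 11): e=[-12,84,120] → ·
    (3,6)@(7, 13): e=[156,-4,40] → ·
  covered (24 px):
    · · · · · · · · · · ·
    · · · · · · · · · · ·
    · · · · · · · · · # ·
    · · · · · · · # # # ·
    · · · · · # # # # # ·
    · · · # # # # # # # ·
    · · · · # # # # # # ·
    · · · · · · · · # # ·
    · · · · · · · · · · ·

Answer: "outside"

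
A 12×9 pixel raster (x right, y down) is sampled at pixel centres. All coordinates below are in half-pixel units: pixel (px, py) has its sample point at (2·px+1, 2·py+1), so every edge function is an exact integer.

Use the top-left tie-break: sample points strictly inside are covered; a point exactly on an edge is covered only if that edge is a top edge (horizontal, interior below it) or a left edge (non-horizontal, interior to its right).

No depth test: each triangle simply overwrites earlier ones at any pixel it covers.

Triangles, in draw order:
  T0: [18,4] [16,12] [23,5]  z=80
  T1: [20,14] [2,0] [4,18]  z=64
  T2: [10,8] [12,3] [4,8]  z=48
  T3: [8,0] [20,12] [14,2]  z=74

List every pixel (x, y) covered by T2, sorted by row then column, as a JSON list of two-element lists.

T0:
  2·area = 42  (B↔C swapped to make it positive)
  edge (18, 4)→(23, 5): d=(5,1) right/bottom  bias=-1
  edge (23, 5)→(16, 12): d=(-7,7) right/bottom  bias=-1
  edge (16, 12)→(18, 4): d=(2,-8) top-left  bias=+0
    (1,0)@(3, 1): e=[0,168,-126] → ·  [on edge]
    (6,1)@(13, 3): e=[0,84,-42] → ·  [on edge]
    (9,2)@(19, 5): e=[4,28,10] → #
    (10,2)@(21, 5): e=[2,14,26] → #
    (11,2)@(23, 5): e=[0,0,42] → ·  [on edge]
    (9,3)@(19, 7): e=[14,14,14] → #
    (10,3)@(21, 7): e=[12,0,30] → ·  [on edge]
    (8,4)@(17, 9): e=[26,14,2] → #
    (9,4)@(19, 9): e=[24,0,18] → ·  [on edge]
    (8,5)@(17, 11): e=[36,0,6] → ·  [on edge]
    (7,6)@(15, 13): e=[48,0,-6] → ·  [on edge]
    (6,7)@(13, 15): e=[60,0,-18] → ·  [on edge]
    (5,8)@(11, 17): e=[72,0,-30] → ·  [on edge]
  covered (4 px):
    · · · · · · · · · · · ·
    · · · · · · · · · · · ·
    · · · · · · · · · # # ·
    · · · · · · · · · # · ·
    · · · · · · · · # · · ·
    · · · · · · · · · · · ·
    · · · · · · · · · · · ·
    · · · · · · · · · · · ·
    · · · · · · · · · · · ·
T1:
  2·area = 296  (B↔C swapped to make it positive)
  edge (20, 14)→(4, 18): d=(-16,4) right/bottom  bias=-1
  edge (4, 18)→(2, 0): d=(-2,-18) top-left  bias=+0
  edge (2, 0)→(20, 14): d=(18,14) right/bottom  bias=-1
    (1,0)@(3, 1): e=[276,16,4] → #
    (2,0)@(5, 1): e=[268,52,-24] → ·
    (1,1)@(3, 3): e=[244,12,40] → #
    (2,1)@(5, 3): e=[236,48,12] → #
    (3,1)@(7, 3): e=[228,84,-16] → ·
    (1,2)@(3, 5): e=[212,8,76] → #
    (3,2)@(7, 5): e=[196,80,20] → #
    (4,2)@(9, 5): e=[188,116,-8] → ·
    (1,3)@(3, 7): e=[180,4,112] → #
    (4,3)@(9, 7): e=[156,112,28] → #
    (5,3)@(11, 7): e=[148,148,0] → ·  [on edge]
    (1,4)@(3, 9): e=[148,0,148] → #  [on edge]
  covered (37 px):
    · # · · · · · · · · · ·
    · # # · · · · · · · · ·
    · # # # · · · · · · · ·
    · # # # # · · · · · · ·
    · # # # # # # · · · · ·
    · · # # # # # # · · · ·
    · · # # # # # # # · · ·
    · · # # # # # # · · · ·
    · · # # · · · · · · · ·
T2:
  2·area = 30  (B↔C swapped to make it positive)
  edge (10, 8)→(4, 8): d=(-6,0) right/bottom  bias=-1
  edge (4, 8)→(12, 3): d=(8,-5) top-left  bias=+0
  edge (12, 3)→(10, 8): d=(-2,5) right/bottom  bias=-1
    (4,2)@(9, 5): e=[18,1,11] → #
    (5,2)@(11, 5): e=[18,11,1] → #
    (6,2)@(13, 5): e=[18,21,-9] → ·
    (3,3)@(7, 7): e=[6,7,17] → #
    (5,3)@(11, 7): e=[6,27,-3] → ·
    (3,4)@(7, 9): e=[-6,23,13] → ·
    (4,4)@(9, 9): e=[-6,33,3] → ·
  covered (4 px):
    · · · · · · · · · · · ·
    · · · · · · · · · · · ·
    · · · · # # · · · · · ·
    · · · # # · · · · · · ·
    · · · · · · · · · · · ·
    · · · · · · · · · · · ·
    · · · · · · · · · · · ·
    · · · · · · · · · · · ·
    · · · · · · · · · · · ·
T3:
  2·area = 48  (B↔C swapped to make it positive)
  edge (8, 0)→(14, 2): d=(6,2) right/bottom  bias=-1
  edge (14, 2)→(20, 12): d=(6,10) right/bottom  bias=-1
  edge (20, 12)→(8, 0): d=(-12,-12) top-left  bias=+0
    (4,0)@(9, 1): e=[4,44,0] → #  [on edge]
    (5,0)@(11, 1): e=[0,24,24] → ·  [on edge]
    (4,1)@(9, 3): e=[16,56,-24] → ·
    (5,1)@(11, 3): e=[12,36,0] → #  [on edge]
    (6,1)@(13, 3): e=[8,16,24] → #
    (7,1)@(15, 3): e=[4,-4,48] → ·
    (8,1)@(17, 3): e=[0,-24,72] → ·  [on edge]
    (5,2)@(11, 5): e=[24,48,-24] → ·
    (6,2)@(13, 5): e=[20,28,0] → #  [on edge]
    (7,2)@(15, 5): e=[16,8,24] → #
    (8,2)@(17, 5): e=[12,-12,48] → ·
    (11,2)@(23, 5): e=[0,-72,120] → ·  [on edge]
    (7,3)@(15, 7): e=[28,20,0] → #  [on edge]
    (8,3)@(17, 7): e=[24,0,24] → ·  [on edge]
    (8,4)@(17, 9): e=[36,12,0] → #  [on edge]
    (9,5)@(19, 11): e=[44,4,0] → #  [on edge]
    (10,6)@(21, 13): e=[52,-4,0] → ·  [on edge]
    (11,7)@(23, 15): e=[60,-12,0] → ·  [on edge]
    (11,8)@(23, 17): e=[72,0,-24] → ·  [on edge]
  covered (8 px):
    · · · · # · · · · · · ·
    · · · · · # # · · · · ·
    · · · · · · # # · · · ·
    · · · · · · · # · · · ·
    · · · · · · · · # · · ·
    · · · · · · · · · # · ·
    · · · · · · · · · · · ·
    · · · · · · · · · · · ·
    · · · · · · · · · · · ·

Result: [[4,2],[5,2],[3,3],[4,3]]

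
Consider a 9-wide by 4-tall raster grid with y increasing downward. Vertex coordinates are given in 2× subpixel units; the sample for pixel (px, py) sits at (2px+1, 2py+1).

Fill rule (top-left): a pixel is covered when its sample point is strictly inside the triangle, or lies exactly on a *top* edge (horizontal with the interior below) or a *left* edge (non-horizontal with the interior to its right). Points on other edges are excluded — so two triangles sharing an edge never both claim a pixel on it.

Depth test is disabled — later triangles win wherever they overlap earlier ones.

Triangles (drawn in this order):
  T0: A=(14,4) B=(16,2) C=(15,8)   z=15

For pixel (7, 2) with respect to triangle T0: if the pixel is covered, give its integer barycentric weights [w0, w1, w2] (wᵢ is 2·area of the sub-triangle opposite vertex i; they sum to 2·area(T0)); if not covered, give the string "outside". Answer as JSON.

T0:
  2·area = 10
  edge (14, 4)→(16, 2): d=(2,-2) top-left  bias=+0
  edge (16, 2)→(15, 8): d=(-1,6) right/bottom  bias=-1
  edge (15, 8)→(14, 4): d=(-1,-4) top-left  bias=+0
    (8,0)@(17, 1): e=[0,-5,15] → ·  [on edge]
    (7,1)@(15, 3): e=[0,5,5] → █  [on edge]
    (8,1)@(17, 3): e=[4,-7,13] → ·
    (6,2)@(13, 5): e=[0,15,-5] → ·  [on edge]
    (7,2)@(15, 5): e=[4,3,3] → █
    (8,2)@(17, 5): e=[8,-9,11] → ·
    (5,3)@(11, 7): e=[0,25,-15] → ·  [on edge]
    (7,3)@(15, 7): e=[8,1,1] → █
    (8,3)@(17, 7): e=[12,-11,9] → ·
  covered (3 px):
    · · · · · · · · ·
    · · · · · · · █ ·
    · · · · · · · █ ·
    · · · · · · · █ ·

Result: [3,3,4]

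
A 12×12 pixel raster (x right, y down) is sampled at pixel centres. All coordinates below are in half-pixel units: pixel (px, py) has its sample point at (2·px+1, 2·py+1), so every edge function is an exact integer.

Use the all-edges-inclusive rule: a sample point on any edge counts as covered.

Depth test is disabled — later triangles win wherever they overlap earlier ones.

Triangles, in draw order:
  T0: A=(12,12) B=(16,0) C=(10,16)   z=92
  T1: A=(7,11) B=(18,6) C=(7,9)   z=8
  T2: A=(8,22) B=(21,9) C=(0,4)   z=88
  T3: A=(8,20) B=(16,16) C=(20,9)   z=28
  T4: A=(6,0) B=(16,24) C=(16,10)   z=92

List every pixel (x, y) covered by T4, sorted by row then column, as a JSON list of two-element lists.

T0:
  2·area = 8  (B↔C swapped to make it positive)
  edge (12, 12)→(10, 16): d=(-2,4) inclusive
  edge (10, 16)→(16, 0): d=(6,-16) inclusive
  edge (16, 0)→(12, 12): d=(-4,12) inclusive
    (7,1)@(15, 3): e=[6,2,0] → #  [on edge]
    (8,1)@(17, 3): e=[-2,34,-24] → ·
    (7,2)@(15, 5): e=[2,14,-8] → ·
    (6,4)@(13, 9): e=[2,6,0] → #  [on edge]
    (7,4)@(15, 9): e=[-6,38,-24] → ·
    (6,5)@(13, 11): e=[-2,18,-8] → ·
    (5,7)@(11, 15): e=[-2,10,0] → ·  [on edge]
    (4,10)@(9, 21): e=[-6,14,0] → ·  [on edge]
  covered (2 px):
    · · · · · · · · · · · ·
    · · · · · · · # · · · ·
    · · · · · · · · · · · ·
    · · · · · · · · · · · ·
    · · · · · · # · · · · ·
    · · · · · · · · · · · ·
    · · · · · · · · · · · ·
    · · · · · · · · · · · ·
    · · · · · · · · · · · ·
    · · · · · · · · · · · ·
    · · · · · · · · · · · ·
    · · · · · · · · · · · ·
T1:
  2·area = 22  (B↔C swapped to make it positive)
  edge (7, 11)→(7, 9): d=(0,-2) inclusive
  edge (7, 9)→(18, 6): d=(11,-3) inclusive
  edge (18, 6)→(7, 11): d=(-11,5) inclusive
    (3,0)@(7, 1): e=[0,-88,110] → ·  [on edge]
    (3,1)@(7, 3): e=[0,-66,88] → ·  [on edge]
    (3,2)@(7, 5): e=[0,-44,66] → ·  [on edge]
    (3,3)@(7, 7): e=[0,-22,44] → ·  [on edge]
    (7,3)@(15, 7): e=[16,2,4] → #
    (8,3)@(17, 7): e=[20,8,-6] → ·
    (3,4)@(7, 9): e=[0,0,22] → #  [on edge]
    (4,4)@(9, 9): e=[4,6,12] → #
    (5,4)@(11, 9): e=[8,12,2] → #
    (6,4)@(13, 9): e=[12,18,-8] → ·
    (7,4)@(15, 9): e=[16,24,-18] → ·
    (3,5)@(7, 11): e=[0,22,0] → #  [on edge]
    (3,6)@(7, 13): e=[0,44,-22] → ·  [on edge]
    (3,7)@(7, 15): e=[0,66,-44] → ·  [on edge]
    (3,8)@(7, 17): e=[0,88,-66] → ·  [on edge]
    (3,9)@(7, 19): e=[0,110,-88] → ·  [on edge]
    (3,10)@(7, 21): e=[0,132,-110] → ·  [on edge]
    (3,11)@(7, 23): e=[0,154,-132] → ·  [on edge]
  covered (5 px):
    · · · · · · · · · · · ·
    · · · · · · · · · · · ·
    · · · · · · · · · · · ·
    · · · · · · · # · · · ·
    · · · # # # · · · · · ·
    · · · # · · · · · · · ·
    · · · · · · · · · · · ·
    · · · · · · · · · · · ·
    · · · · · · · · · · · ·
    · · · · · · · · · · · ·
    · · · · · · · · · · · ·
    · · · · · · · · · · · ·
T2:
  2·area = 338  (B↔C swapped to make it positive)
  edge (8, 22)→(0, 4): d=(-8,-18) inclusive
  edge (0, 4)→(21, 9): d=(21,5) inclusive
  edge (21, 9)→(8, 22): d=(-13,13) inclusive
    (0,2)@(1, 5): e=[10,16,312] → #
    (1,2)@(3, 5): e=[46,6,286] → #
    (2,2)@(5, 5): e=[82,-4,260] → ·
    (0,3)@(1, 7): e=[-6,58,286] → ·
    (1,3)@(3, 7): e=[30,48,260] → #
    (2,3)@(5, 7): e=[66,38,234] → #
    (3,3)@(7, 7): e=[102,28,208] → #
    (4,3)@(9, 7): e=[138,18,182] → #
    (5,3)@(11, 7): e=[174,8,156] → #
    (6,3)@(13, 7): e=[210,-2,130] → ·
    (11,3)@(23, 7): e=[390,-52,0] → ·  [on edge]
    (1,4)@(3, 9): e=[14,90,234] → #
    (10,4)@(21, 9): e=[338,0,0] → #  [on edge]
    (9,5)@(19, 11): e=[286,52,0] → #  [on edge]
    (8,6)@(17, 13): e=[234,104,0] → #  [on edge]
    (7,7)@(15, 15): e=[182,156,0] → #  [on edge]
    (6,8)@(13, 17): e=[130,208,0] → #  [on edge]
    (5,9)@(11, 19): e=[78,260,0] → #  [on edge]
    (4,10)@(9, 21): e=[26,312,0] → #  [on edge]
    (3,11)@(7, 23): e=[-26,364,0] → ·  [on edge]
  covered (46 px):
    · · · · · · · · · · · ·
    · · · · · · · · · · · ·
    # # · · · · · · · · · ·
    · # # # # # · · · · · ·
    · # # # # # # # # # # ·
    · · # # # # # # # # · ·
    · · # # # # # # # · · ·
    · · # # # # # # · · · ·
    · · · # # # # · · · · ·
    · · · # # # · · · · · ·
    · · · · # · · · · · · ·
    · · · · · · · · · · · ·
T3:
  2·area = 40  (B↔C swapped to make it positive)
  edge (8, 20)→(20, 9): d=(12,-11) inclusive
  edge (20, 9)→(16, 16): d=(-4,7) inclusive
  edge (16, 16)→(8, 20): d=(-8,4) inclusive
    (8,6)@(17, 13): e=[15,5,20] → #
    (9,6)@(19, 13): e=[37,-9,12] → ·
    (7,7)@(15, 15): e=[17,11,12] → #
    (8,7)@(17, 15): e=[39,-3,4] → ·
    (6,8)@(13, 17): e=[19,17,4] → #
    (7,8)@(15, 17): e=[41,3,-4] → ·
    (6,9)@(13, 19): e=[43,9,-12] → ·
  covered (3 px):
    · · · · · · · · · · · ·
    · · · · · · · · · · · ·
    · · · · · · · · · · · ·
    · · · · · · · · · · · ·
    · · · · · · · · · · · ·
    · · · · · · · · · · · ·
    · · · · · · · · # · · ·
    · · · · · · · # · · · ·
    · · · · · · # · · · · ·
    · · · · · · · · · · · ·
    · · · · · · · · · · · ·
    · · · · · · · · · · · ·
T4:
  2·area = 140  (B↔C swapped to make it positive)
  edge (6, 0)→(16, 10): d=(10,10) inclusive
  edge (16, 10)→(16, 24): d=(0,14) inclusive
  edge (16, 24)→(6, 0): d=(-10,-24) inclusive
    (3,0)@(7, 1): e=[0,126,14] → #  [on edge]
    (4,0)@(9, 1): e=[-20,98,62] → ·
    (3,1)@(7, 3): e=[20,126,-6] → ·
    (4,1)@(9, 3): e=[0,98,42] → #  [on edge]
    (5,1)@(11, 3): e=[-20,70,90] → ·
    (4,2)@(9, 5): e=[20,98,22] → #
    (5,2)@(11, 5): e=[0,70,70] → #  [on edge]
    (6,2)@(13, 5): e=[-20,42,118] → ·
    (4,3)@(9, 7): e=[40,98,2] → #
    (6,3)@(13, 7): e=[0,42,98] → #  [on edge]
    (7,3)@(15, 7): e=[-20,14,146] → ·
    (4,4)@(9, 9): e=[60,98,-18] → ·
    (7,4)@(15, 9): e=[0,14,126] → #  [on edge]
    (8,5)@(17, 11): e=[0,-14,154] → ·  [on edge]
    (9,6)@(19, 13): e=[0,-42,182] → ·  [on edge]
    (10,7)@(21, 15): e=[0,-70,210] → ·  [on edge]
    (11,8)@(23, 17): e=[0,-98,238] → ·  [on edge]
  covered (20 px):
    · · · # · · · · · · · ·
    · · · · # · · · · · · ·
    · · · · # # · · · · · ·
    · · · · # # # · · · · ·
    · · · · · # # # · · · ·
    · · · · · # # # · · · ·
    · · · · · · # # · · · ·
    · · · · · · # # · · · ·
    · · · · · · · # · · · ·
    · · · · · · · # · · · ·
    · · · · · · · # · · · ·
    · · · · · · · · · · · ·

Answer: [[3,0],[4,1],[4,2],[5,2],[4,3],[5,3],[6,3],[5,4],[6,4],[7,4],[5,5],[6,5],[7,5],[6,6],[7,6],[6,7],[7,7],[7,8],[7,9],[7,10]]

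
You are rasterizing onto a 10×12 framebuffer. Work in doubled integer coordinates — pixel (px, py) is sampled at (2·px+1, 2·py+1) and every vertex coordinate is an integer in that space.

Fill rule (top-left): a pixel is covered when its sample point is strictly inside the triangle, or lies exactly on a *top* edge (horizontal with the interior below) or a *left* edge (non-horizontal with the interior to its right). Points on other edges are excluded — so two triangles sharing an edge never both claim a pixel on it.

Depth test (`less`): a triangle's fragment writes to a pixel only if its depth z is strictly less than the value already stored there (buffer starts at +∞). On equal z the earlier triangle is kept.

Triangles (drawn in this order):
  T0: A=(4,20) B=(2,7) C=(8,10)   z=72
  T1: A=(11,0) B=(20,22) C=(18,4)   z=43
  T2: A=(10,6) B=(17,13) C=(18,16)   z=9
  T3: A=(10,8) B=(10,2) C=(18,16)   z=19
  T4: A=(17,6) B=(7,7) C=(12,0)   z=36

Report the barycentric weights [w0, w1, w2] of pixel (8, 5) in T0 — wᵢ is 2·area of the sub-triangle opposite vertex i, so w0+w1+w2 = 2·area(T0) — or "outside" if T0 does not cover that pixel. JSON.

T0:
  2·area = 72
  edge (4, 20)→(2, 7): d=(-2,-13) top-left  bias=+0
  edge (2, 7)→(8, 10): d=(6,3) right/bottom  bias=-1
  edge (8, 10)→(4, 20): d=(-4,10) right/bottom  bias=-1
    (1,4)@(3, 9): e=[9,9,54] → █
    (2,4)@(5, 9): e=[35,3,34] → █
    (3,4)@(7, 9): e=[61,-3,14] → ·
    (1,5)@(3, 11): e=[5,21,46] → █
    (3,5)@(7, 11): e=[57,9,6] → █
    (4,5)@(9, 11): e=[83,3,-14] → ·
    (1,6)@(3, 13): e=[1,33,38] → █
    (3,6)@(7, 13): e=[53,21,-2] → ·
    (1,7)@(3, 15): e=[-3,45,30] → ·
    (2,7)@(5, 15): e=[23,39,10] → █
    (3,7)@(7, 15): e=[49,33,-10] → ·
    (2,8)@(5, 17): e=[19,51,2] → █
  covered (9 px):
    · · · · · · · · · ·
    · · · · · · · · · ·
    · · · · · · · · · ·
    · · · · · · · · · ·
    · █ █ · · · · · · ·
    · █ █ █ · · · · · ·
    · █ █ · · · · · · ·
    · · █ · · · · · · ·
    · · █ · · · · · · ·
    · · · · · · · · · ·
    · · · · · · · · · ·
    · · · · · · · · · ·
T1:
  2·area = 118  (B↔C swapped to make it positive)
  edge (11, 0)→(18, 4): d=(7,4) right/bottom  bias=-1
  edge (18, 4)→(20, 22): d=(2,18) right/bottom  bias=-1
  edge (20, 22)→(11, 0): d=(-9,-22) top-left  bias=+0
    (6,1)@(13, 3): e=[13,88,17] → █
    (7,1)@(15, 3): e=[5,52,61] → █
    (8,1)@(17, 3): e=[-3,16,105] → ·
    (6,2)@(13, 5): e=[27,92,-1] → ·
    (7,2)@(15, 5): e=[19,56,43] → █
    (8,2)@(17, 5): e=[11,20,87] → █
    (9,2)@(19, 5): e=[3,-16,131] → ·
    (7,3)@(15, 7): e=[33,60,25] → █
    (9,3)@(19, 7): e=[17,-12,113] → ·
    (7,4)@(15, 9): e=[47,64,7] → █
    (9,4)@(19, 9): e=[31,-8,95] → ·
    (7,5)@(15, 11): e=[61,68,-11] → ·
    (9,6)@(19, 13): e=[59,0,59] → ·  [on edge]
  covered (13 px):
    · · · · · · · · · ·
    · · · · · · █ █ · ·
    · · · · · · · █ █ ·
    · · · · · · · █ █ ·
    · · · · · · · █ █ ·
    · · · · · · · · █ ·
    · · · · · · · · █ ·
    · · · · · · · · · █
    · · · · · · · · · █
    · · · · · · · · · █
    · · · · · · · · · ·
    · · · · · · · · · ·
T2:
  2·area = 14
  edge (10, 6)→(17, 13): d=(7,7) right/bottom  bias=-1
  edge (17, 13)→(18, 16): d=(1,3) right/bottom  bias=-1
  edge (18, 16)→(10, 6): d=(-8,-10) top-left  bias=+0
    (2,0)@(5, 1): e=[0,24,-10] → ·  [on edge]
    (6,0)@(13, 1): e=[-56,0,70] → ·  [on edge]
    (3,1)@(7, 3): e=[0,20,-6] → ·  [on edge]
    (4,2)@(9, 5): e=[0,16,-2] → ·  [on edge]
    (5,3)@(11, 7): e=[0,12,2] → ·  [on edge]
    (7,3)@(15, 7): e=[-28,0,42] → ·  [on edge]
    (6,4)@(13, 9): e=[0,8,6] → ·  [on edge]
    (7,5)@(15, 11): e=[0,4,10] → ·  [on edge]
    (8,6)@(17, 13): e=[0,0,14] → ·  [on edge]
    (9,7)@(19, 15): e=[0,-4,18] → ·  [on edge]
    (9,9)@(19, 19): e=[28,0,-14] → ·  [on edge]
  covered (0 px):
    · · · · · · · · · ·
    · · · · · · · · · ·
    · · · · · · · · · ·
    · · · · · · · · · ·
    · · · · · · · · · ·
    · · · · · · · · · ·
    · · · · · · · · · ·
    · · · · · · · · · ·
    · · · · · · · · · ·
    · · · · · · · · · ·
    · · · · · · · · · ·
    · · · · · · · · · ·
T3:
  2·area = 48
  edge (10, 8)→(10, 2): d=(0,-6) top-left  bias=+0
  edge (10, 2)→(18, 16): d=(8,14) right/bottom  bias=-1
  edge (18, 16)→(10, 8): d=(-8,-8) top-left  bias=+0
    (1,0)@(3, 1): e=[-42,90,0] → ·  [on edge]
    (2,1)@(5, 3): e=[-30,78,0] → ·  [on edge]
    (3,2)@(7, 5): e=[-18,66,0] → ·  [on edge]
    (5,2)@(11, 5): e=[6,10,32] → █
    (6,2)@(13, 5): e=[18,-18,48] → ·
    (4,3)@(9, 7): e=[-6,54,0] → ·  [on edge]
    (5,3)@(11, 7): e=[6,26,16] → █
    (6,3)@(13, 7): e=[18,-2,32] → ·
    (5,4)@(11, 9): e=[6,42,0] → █  [on edge]
    (6,4)@(13, 9): e=[18,14,16] → █
    (7,4)@(15, 9): e=[30,-14,32] → ·
    (5,5)@(11, 11): e=[6,58,-16] → ·
    (6,5)@(13, 11): e=[18,30,0] → █  [on edge]
    (7,6)@(15, 13): e=[30,18,0] → █  [on edge]
    (8,7)@(17, 15): e=[42,6,0] → █  [on edge]
    (9,8)@(19, 17): e=[54,-6,0] → ·  [on edge]
  covered (8 px):
    · · · · · · · · · ·
    · · · · · · · · · ·
    · · · · · █ · · · ·
    · · · · · █ · · · ·
    · · · · · █ █ · · ·
    · · · · · · █ █ · ·
    · · · · · · · █ · ·
    · · · · · · · · █ ·
    · · · · · · · · · ·
    · · · · · · · · · ·
    · · · · · · · · · ·
    · · · · · · · · · ·
T4:
  2·area = 65
  edge (17, 6)→(7, 7): d=(-10,1) right/bottom  bias=-1
  edge (7, 7)→(12, 0): d=(5,-7) top-left  bias=+0
  edge (12, 0)→(17, 6): d=(5,6) right/bottom  bias=-1
    (5,1)@(11, 3): e=[36,8,21] → █
    (6,1)@(13, 3): e=[34,22,9] → █
    (7,1)@(15, 3): e=[32,36,-3] → ·
    (4,2)@(9, 5): e=[18,4,43] → █
    (7,2)@(15, 5): e=[12,46,7] → █
    (8,2)@(17, 5): e=[10,60,-5] → ·
    (3,3)@(7, 7): e=[0,0,65] → ·  [on edge]
    (4,3)@(9, 7): e=[-2,14,53] → ·
    (5,3)@(11, 7): e=[-4,28,41] → ·
    (6,3)@(13, 7): e=[-6,42,29] → ·
    (7,3)@(15, 7): e=[-8,56,17] → ·
  covered (6 px):
    · · · · · · · · · ·
    · · · · · █ █ · · ·
    · · · · █ █ █ █ · ·
    · · · · · · · · · ·
    · · · · · · · · · ·
    · · · · · · · · · ·
    · · · · · · · · · ·
    · · · · · · · · · ·
    · · · · · · · · · ·
    · · · · · · · · · ·
    · · · · · · · · · ·
    · · · · · · · · · ·

Result: "outside"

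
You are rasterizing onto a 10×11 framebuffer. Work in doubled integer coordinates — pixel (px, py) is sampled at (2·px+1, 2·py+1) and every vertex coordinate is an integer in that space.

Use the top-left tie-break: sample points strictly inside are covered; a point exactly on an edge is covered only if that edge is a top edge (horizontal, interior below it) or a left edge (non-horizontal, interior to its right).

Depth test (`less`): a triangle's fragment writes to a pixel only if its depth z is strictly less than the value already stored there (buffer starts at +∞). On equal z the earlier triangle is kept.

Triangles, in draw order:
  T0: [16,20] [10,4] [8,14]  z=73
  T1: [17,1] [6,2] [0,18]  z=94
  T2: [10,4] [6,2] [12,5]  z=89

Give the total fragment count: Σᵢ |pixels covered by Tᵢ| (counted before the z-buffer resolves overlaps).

T0:
  2·area = 92  (B↔C swapped to make it positive)
  edge (16, 20)→(8, 14): d=(-8,-6) top-left  bias=+0
  edge (8, 14)→(10, 4): d=(2,-10) top-left  bias=+0
  edge (10, 4)→(16, 20): d=(6,16) right/bottom  bias=-1
    (5,3)@(11, 7): e=[74,16,2] → █
    (6,3)@(13, 7): e=[86,36,-30] → ·
    (4,4)@(9, 9): e=[46,0,46] → █  [on edge]
    (6,4)@(13, 9): e=[70,40,-18] → ·
    (4,5)@(9, 11): e=[30,4,58] → █
    (6,5)@(13, 11): e=[54,44,-6] → ·
    (4,6)@(9, 13): e=[14,8,70] → █
    (6,6)@(13, 13): e=[38,48,6] → █
    (7,6)@(15, 13): e=[50,68,-26] → ·
    (4,7)@(9, 15): e=[-2,12,82] → ·
    (5,7)@(11, 15): e=[10,32,50] → █
    (7,7)@(15, 15): e=[34,72,-14] → ·
    (3,9)@(7, 19): e=[-46,0,138] → ·  [on edge]
  covered (12 px):
    · · · · · · · · · ·
    · · · · · · · · · ·
    · · · · · · · · · ·
    · · · · · █ · · · ·
    · · · · █ █ · · · ·
    · · · · █ █ · · · ·
    · · · · █ █ █ · · ·
    · · · · · █ █ · · ·
    · · · · · · █ · · ·
    · · · · · · · █ · ·
    · · · · · · · · · ·
T1:
  2·area = 170  (B↔C swapped to make it positive)
  edge (17, 1)→(0, 18): d=(-17,17) right/bottom  bias=-1
  edge (0, 18)→(6, 2): d=(6,-16) top-left  bias=+0
  edge (6, 2)→(17, 1): d=(11,-1) top-left  bias=+0
    (8,0)@(17, 1): e=[0,170,0] → ·  [on edge]
    (3,1)@(7, 3): e=[136,22,12] → █
    (4,1)@(9, 3): e=[102,54,14] → █
    (5,1)@(11, 3): e=[68,86,16] → █
    (6,1)@(13, 3): e=[34,118,18] → █
    (7,1)@(15, 3): e=[0,150,20] → ·  [on edge]
    (2,2)@(5, 5): e=[136,2,32] → █
    (6,2)@(13, 5): e=[0,130,40] → ·  [on edge]
    (2,3)@(5, 7): e=[102,14,54] → █
    (5,3)@(11, 7): e=[0,110,60] → ·  [on edge]
    (2,4)@(5, 9): e=[68,26,76] → █
    (4,4)@(9, 9): e=[0,90,80] → ·  [on edge]
    (3,5)@(7, 11): e=[0,70,100] → ·  [on edge]
    (2,6)@(5, 13): e=[0,50,120] → ·  [on edge]
    (1,7)@(3, 15): e=[0,30,140] → ·  [on edge]
    (0,8)@(1, 17): e=[0,10,160] → ·  [on edge]
  covered (16 px):
    · · · · · · · · · ·
    · · · █ █ █ █ · · ·
    · · █ █ █ █ · · · ·
    · · █ █ █ · · · · ·
    · · █ █ · · · · · ·
    · █ █ · · · · · · ·
    · █ · · · · · · · ·
    · · · · · · · · · ·
    · · · · · · · · · ·
    · · · · · · · · · ·
    · · · · · · · · · ·
T2:
  degenerate (2·area = 0) — covers nothing

Answer: 28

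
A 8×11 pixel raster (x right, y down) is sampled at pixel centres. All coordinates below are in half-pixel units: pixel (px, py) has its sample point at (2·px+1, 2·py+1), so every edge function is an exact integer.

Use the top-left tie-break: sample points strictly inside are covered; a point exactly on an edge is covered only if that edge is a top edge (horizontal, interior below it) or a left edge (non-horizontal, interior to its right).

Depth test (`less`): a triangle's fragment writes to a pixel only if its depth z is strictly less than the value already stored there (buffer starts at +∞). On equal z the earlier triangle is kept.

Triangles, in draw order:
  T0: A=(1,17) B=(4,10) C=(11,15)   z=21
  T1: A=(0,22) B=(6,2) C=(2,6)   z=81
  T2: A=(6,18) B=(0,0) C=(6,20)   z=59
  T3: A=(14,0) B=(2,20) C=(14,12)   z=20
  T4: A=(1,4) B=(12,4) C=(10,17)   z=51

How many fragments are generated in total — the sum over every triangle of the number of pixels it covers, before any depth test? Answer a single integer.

T0:
  2·area = 64
  edge (1, 17)→(4, 10): d=(3,-7) top-left  bias=+0
  edge (4, 10)→(11, 15): d=(7,5) right/bottom  bias=-1
  edge (11, 15)→(1, 17): d=(-10,2) right/bottom  bias=-1
    (3,1)@(7, 3): e=[0,-64,128] → ·  [on edge]
    (2,5)@(5, 11): e=[10,2,52] → █
    (3,5)@(7, 11): e=[24,-8,48] → ·
    (1,6)@(3, 13): e=[2,26,36] → █
    (3,6)@(7, 13): e=[30,6,28] → █
    (4,6)@(9, 13): e=[44,-4,24] → ·
    (1,7)@(3, 15): e=[8,40,16] → █
    (4,7)@(9, 15): e=[50,10,4] → █
    (5,7)@(11, 15): e=[64,0,0] → ·  [on edge]
    (0,8)@(1, 17): e=[0,64,0] → ·  [on edge]
    (1,8)@(3, 17): e=[14,54,-4] → ·
    (2,8)@(5, 17): e=[28,44,-8] → ·
  covered (8 px):
    · · · · · · · ·
    · · · · · · · ·
    · · · · · · · ·
    · · · · · · · ·
    · · · · · · · ·
    · · █ · · · · ·
    · █ █ █ · · · ·
    · █ █ █ █ · · ·
    · · · · · · · ·
    · · · · · · · ·
    · · · · · · · ·
T1:
  2·area = 56  (B↔C swapped to make it positive)
  edge (0, 22)→(2, 6): d=(2,-16) top-left  bias=+0
  edge (2, 6)→(6, 2): d=(4,-4) top-left  bias=+0
  edge (6, 2)→(0, 22): d=(-6,20) right/bottom  bias=-1
    (3,0)@(7, 1): e=[70,0,-14] → ·  [on edge]
    (2,1)@(5, 3): e=[42,0,14] → █  [on edge]
    (3,1)@(7, 3): e=[74,8,-26] → ·
    (1,2)@(3, 5): e=[14,0,42] → █  [on edge]
    (3,2)@(7, 5): e=[78,16,-38] → ·
    (0,3)@(1, 7): e=[-14,0,70] → ·  [on edge]
    (1,3)@(3, 7): e=[18,8,30] → █
    (2,3)@(5, 7): e=[50,16,-10] → ·
    (1,4)@(3, 9): e=[22,16,18] → █
    (2,4)@(5, 9): e=[54,24,-22] → ·
    (1,5)@(3, 11): e=[26,24,6] → █
    (2,5)@(5, 11): e=[58,32,-34] → ·
  covered (8 px):
    · · · · · · · ·
    · · █ · · · · ·
    · █ █ · · · · ·
    · █ · · · · · ·
    · █ · · · · · ·
    · █ · · · · · ·
    · · · · · · · ·
    █ · · · · · · ·
    █ · · · · · · ·
    · · · · · · · ·
    · · · · · · · ·
T2:
  2·area = 12  (B↔C swapped to make it positive)
  edge (6, 18)→(6, 20): d=(0,2) right/bottom  bias=-1
  edge (6, 20)→(0, 0): d=(-6,-20) top-left  bias=+0
  edge (0, 0)→(6, 18): d=(6,18) right/bottom  bias=-1
    (0,1)@(1, 3): e=[10,2,0] → ·  [on edge]
    (1,4)@(3, 9): e=[6,6,0] → ·  [on edge]
    (2,7)@(5, 15): e=[2,10,0] → ·  [on edge]
    (3,10)@(7, 21): e=[-2,14,0] → ·  [on edge]
  covered (0 px):
    · · · · · · · ·
    · · · · · · · ·
    · · · · · · · ·
    · · · · · · · ·
    · · · · · · · ·
    · · · · · · · ·
    · · · · · · · ·
    · · · · · · · ·
    · · · · · · · ·
    · · · · · · · ·
    · · · · · · · ·
T3:
  2·area = 144  (B↔C swapped to make it positive)
  edge (14, 0)→(14, 12): d=(0,12) right/bottom  bias=-1
  edge (14, 12)→(2, 20): d=(-12,8) right/bottom  bias=-1
  edge (2, 20)→(14, 0): d=(12,-20) top-left  bias=+0
    (6,1)@(13, 3): e=[12,116,16] → █
    (7,1)@(15, 3): e=[-12,100,56] → ·
    (5,2)@(11, 5): e=[36,108,0] → █  [on edge]
    (7,2)@(15, 5): e=[-12,76,80] → ·
    (5,3)@(11, 7): e=[36,84,24] → █
    (7,3)@(15, 7): e=[-12,52,104] → ·
    (4,4)@(9, 9): e=[60,76,8] → █
    (7,4)@(15, 9): e=[-12,28,128] → ·
    (4,5)@(9, 11): e=[60,52,32] → █
    (7,5)@(15, 11): e=[-12,4,152] → ·
    (3,6)@(7, 13): e=[84,44,16] → █
    (6,6)@(13, 13): e=[12,-4,136] → ·
    (2,7)@(5, 15): e=[108,36,0] → █  [on edge]
  covered (19 px):
    · · · · · · · ·
    · · · · · · █ ·
    · · · · · █ █ ·
    · · · · · █ █ ·
    · · · · █ █ █ ·
    · · · · █ █ █ ·
    · · · █ █ █ · ·
    · · █ █ █ · · ·
    · · █ · · · · ·
    · █ · · · · · ·
    · · · · · · · ·
T4:
  2·area = 143
  edge (1, 4)→(12, 4): d=(11,0) top-left  bias=+0
  edge (12, 4)→(10, 17): d=(-2,13) right/bottom  bias=-1
  edge (10, 17)→(1, 4): d=(-9,-13) top-left  bias=+0
    (1,2)@(3, 5): e=[11,115,17] → █
    (2,2)@(5, 5): e=[11,89,43] → █
    (3,2)@(7, 5): e=[11,63,69] → █
    (4,2)@(9, 5): e=[11,37,95] → █
    (5,2)@(11, 5): e=[11,11,121] → █
    (6,2)@(13, 5): e=[11,-15,147] → ·
    (1,3)@(3, 7): e=[33,111,-1] → ·
    (2,3)@(5, 7): e=[33,85,25] → █
    (6,3)@(13, 7): e=[33,-19,129] → ·
    (2,4)@(5, 9): e=[55,81,7] → █
    (6,4)@(13, 9): e=[55,-23,111] → ·
    (2,5)@(5, 11): e=[77,77,-11] → ·
  covered (17 px):
    · · · · · · · ·
    · · · · · · · ·
    · █ █ █ █ █ · ·
    · · █ █ █ █ · ·
    · · █ █ █ █ · ·
    · · · █ █ · · ·
    · · · · █ · · ·
    · · · · █ · · ·
    · · · · · · · ·
    · · · · · · · ·
    · · · · · · · ·

Result: 52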